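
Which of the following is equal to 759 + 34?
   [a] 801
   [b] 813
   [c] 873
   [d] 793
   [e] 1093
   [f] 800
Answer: d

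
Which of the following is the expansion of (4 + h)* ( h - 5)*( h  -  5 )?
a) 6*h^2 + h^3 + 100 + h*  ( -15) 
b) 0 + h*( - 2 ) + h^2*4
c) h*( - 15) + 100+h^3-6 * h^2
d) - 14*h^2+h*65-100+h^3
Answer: c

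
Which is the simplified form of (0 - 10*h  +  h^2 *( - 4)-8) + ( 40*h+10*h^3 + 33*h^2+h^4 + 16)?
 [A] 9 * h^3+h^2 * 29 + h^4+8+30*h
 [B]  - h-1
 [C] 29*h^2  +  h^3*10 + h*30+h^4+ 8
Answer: C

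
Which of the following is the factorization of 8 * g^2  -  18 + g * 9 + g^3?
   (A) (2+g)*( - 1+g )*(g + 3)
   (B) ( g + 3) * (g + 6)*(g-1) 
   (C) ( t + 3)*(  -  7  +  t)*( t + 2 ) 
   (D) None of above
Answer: B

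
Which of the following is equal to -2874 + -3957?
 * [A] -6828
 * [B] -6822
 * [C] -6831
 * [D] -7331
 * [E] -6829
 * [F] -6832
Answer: C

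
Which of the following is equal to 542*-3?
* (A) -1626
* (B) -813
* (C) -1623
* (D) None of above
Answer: A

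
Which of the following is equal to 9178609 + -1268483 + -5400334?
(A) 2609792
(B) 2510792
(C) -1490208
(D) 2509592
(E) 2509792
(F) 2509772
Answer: E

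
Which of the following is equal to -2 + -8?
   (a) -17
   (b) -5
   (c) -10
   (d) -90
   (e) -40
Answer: c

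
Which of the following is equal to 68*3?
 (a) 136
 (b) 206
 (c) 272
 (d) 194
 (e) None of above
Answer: e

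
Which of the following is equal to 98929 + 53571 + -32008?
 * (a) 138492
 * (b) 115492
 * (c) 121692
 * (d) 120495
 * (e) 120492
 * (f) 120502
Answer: e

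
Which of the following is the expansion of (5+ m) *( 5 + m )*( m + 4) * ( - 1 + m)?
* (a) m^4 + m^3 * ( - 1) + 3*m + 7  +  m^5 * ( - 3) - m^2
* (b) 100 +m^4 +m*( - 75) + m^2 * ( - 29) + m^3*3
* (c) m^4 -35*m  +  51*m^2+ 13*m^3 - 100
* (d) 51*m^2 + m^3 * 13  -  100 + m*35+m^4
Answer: d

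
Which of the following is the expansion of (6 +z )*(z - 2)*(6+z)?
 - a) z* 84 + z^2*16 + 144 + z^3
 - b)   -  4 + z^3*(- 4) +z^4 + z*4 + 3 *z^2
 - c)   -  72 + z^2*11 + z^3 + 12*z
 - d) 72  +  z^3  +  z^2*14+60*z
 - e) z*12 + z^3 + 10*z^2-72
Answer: e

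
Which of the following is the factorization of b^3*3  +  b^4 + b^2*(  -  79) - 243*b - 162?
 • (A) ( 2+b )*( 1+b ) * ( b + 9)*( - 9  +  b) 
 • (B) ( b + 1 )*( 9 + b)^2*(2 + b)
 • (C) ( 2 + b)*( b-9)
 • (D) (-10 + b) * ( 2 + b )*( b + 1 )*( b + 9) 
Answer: A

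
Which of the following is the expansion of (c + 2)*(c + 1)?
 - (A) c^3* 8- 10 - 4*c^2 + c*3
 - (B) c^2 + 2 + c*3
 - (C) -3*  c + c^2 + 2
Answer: B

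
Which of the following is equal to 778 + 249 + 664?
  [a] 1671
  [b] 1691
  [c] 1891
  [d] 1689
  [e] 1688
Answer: b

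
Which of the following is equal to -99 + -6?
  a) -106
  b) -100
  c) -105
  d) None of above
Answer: c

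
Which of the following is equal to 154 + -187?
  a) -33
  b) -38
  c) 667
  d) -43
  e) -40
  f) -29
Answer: a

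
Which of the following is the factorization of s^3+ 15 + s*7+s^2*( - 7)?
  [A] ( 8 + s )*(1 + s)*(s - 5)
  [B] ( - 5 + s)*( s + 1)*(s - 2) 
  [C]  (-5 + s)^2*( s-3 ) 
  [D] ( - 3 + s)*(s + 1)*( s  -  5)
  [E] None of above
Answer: D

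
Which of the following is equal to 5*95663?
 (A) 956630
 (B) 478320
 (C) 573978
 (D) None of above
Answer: D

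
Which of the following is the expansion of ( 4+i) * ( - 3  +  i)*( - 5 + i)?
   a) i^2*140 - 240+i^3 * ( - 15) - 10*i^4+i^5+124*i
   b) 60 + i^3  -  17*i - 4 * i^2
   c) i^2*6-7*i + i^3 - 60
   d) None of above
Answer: b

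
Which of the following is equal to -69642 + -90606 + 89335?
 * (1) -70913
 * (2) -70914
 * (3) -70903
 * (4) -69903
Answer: 1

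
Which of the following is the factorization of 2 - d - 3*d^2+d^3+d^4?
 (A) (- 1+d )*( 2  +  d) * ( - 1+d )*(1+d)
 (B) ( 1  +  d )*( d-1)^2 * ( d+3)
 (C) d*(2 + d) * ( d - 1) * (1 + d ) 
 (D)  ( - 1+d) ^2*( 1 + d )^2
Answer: A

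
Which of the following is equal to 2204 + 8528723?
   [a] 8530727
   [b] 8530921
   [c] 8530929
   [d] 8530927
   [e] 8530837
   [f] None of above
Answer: d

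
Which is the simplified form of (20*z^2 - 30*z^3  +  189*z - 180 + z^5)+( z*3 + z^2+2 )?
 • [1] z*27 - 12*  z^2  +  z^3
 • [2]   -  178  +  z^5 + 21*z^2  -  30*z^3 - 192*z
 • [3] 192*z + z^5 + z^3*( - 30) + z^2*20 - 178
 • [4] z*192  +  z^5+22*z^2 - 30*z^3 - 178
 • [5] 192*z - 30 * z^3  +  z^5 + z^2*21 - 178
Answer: 5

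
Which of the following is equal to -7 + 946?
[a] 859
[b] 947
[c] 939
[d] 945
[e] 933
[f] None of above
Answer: c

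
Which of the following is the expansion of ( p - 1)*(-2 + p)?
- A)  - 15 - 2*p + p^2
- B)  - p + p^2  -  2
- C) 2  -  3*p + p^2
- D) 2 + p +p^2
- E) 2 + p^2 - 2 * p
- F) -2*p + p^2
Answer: C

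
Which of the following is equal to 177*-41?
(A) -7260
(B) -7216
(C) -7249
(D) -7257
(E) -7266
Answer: D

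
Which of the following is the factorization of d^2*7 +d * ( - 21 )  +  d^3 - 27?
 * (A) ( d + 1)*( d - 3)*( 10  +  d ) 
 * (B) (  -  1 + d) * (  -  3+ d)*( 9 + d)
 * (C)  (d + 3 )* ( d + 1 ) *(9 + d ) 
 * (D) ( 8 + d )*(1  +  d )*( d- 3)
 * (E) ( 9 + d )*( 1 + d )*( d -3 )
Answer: E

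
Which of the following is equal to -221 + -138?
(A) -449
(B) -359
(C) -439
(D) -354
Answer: B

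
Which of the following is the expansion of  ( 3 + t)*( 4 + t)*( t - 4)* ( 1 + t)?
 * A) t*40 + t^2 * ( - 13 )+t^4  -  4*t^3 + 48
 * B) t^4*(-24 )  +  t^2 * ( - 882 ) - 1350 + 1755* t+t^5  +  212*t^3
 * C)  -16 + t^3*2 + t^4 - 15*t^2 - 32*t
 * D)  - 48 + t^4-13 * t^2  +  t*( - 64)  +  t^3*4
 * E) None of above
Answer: D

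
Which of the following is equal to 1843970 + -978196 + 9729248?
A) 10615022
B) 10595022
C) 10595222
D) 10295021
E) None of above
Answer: B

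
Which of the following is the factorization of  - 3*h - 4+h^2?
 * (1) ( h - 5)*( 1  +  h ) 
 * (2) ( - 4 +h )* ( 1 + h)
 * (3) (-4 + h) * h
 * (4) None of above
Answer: 2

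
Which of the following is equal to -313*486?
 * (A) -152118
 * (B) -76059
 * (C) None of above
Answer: A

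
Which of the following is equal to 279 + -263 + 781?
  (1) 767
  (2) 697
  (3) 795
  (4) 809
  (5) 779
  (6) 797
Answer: 6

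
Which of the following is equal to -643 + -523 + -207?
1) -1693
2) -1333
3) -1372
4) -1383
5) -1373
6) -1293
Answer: 5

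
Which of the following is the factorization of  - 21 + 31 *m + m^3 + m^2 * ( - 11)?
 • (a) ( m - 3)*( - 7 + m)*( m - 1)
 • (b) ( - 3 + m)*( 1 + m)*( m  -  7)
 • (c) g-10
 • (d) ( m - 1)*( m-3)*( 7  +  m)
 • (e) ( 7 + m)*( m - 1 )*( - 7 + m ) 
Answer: a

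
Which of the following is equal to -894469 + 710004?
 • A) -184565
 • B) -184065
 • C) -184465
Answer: C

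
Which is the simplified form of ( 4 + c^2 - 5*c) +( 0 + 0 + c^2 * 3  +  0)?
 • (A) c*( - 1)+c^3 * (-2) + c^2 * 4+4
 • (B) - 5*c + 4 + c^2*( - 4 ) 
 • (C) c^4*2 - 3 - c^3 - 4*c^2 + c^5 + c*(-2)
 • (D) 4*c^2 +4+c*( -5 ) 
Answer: D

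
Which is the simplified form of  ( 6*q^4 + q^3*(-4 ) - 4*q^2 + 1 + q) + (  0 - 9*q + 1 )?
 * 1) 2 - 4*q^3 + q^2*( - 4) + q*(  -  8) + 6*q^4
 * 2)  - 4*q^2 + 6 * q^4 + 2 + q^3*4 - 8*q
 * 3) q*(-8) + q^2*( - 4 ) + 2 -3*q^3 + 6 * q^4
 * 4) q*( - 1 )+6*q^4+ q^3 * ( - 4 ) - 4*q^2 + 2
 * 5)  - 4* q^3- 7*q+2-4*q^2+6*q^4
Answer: 1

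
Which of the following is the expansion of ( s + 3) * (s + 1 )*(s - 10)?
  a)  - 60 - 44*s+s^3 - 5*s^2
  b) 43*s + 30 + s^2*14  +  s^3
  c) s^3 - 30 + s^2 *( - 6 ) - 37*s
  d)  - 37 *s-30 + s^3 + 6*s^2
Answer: c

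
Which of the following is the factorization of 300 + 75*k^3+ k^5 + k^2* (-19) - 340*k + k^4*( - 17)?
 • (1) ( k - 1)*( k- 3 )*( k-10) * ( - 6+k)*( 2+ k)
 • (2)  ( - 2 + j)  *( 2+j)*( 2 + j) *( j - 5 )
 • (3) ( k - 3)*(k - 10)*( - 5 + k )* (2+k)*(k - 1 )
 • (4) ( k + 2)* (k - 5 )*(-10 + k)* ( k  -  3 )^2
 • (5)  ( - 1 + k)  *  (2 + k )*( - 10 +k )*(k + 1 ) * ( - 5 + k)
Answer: 3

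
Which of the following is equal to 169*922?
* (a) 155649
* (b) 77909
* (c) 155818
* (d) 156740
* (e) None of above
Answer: c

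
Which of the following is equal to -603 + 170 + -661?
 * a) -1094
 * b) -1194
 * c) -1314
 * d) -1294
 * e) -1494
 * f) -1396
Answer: a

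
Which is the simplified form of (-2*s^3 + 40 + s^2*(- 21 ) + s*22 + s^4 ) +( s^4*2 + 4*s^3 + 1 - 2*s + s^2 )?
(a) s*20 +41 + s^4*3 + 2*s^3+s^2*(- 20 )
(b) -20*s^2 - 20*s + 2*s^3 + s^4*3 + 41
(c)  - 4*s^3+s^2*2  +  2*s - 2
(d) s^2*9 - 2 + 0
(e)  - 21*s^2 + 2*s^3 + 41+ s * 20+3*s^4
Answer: a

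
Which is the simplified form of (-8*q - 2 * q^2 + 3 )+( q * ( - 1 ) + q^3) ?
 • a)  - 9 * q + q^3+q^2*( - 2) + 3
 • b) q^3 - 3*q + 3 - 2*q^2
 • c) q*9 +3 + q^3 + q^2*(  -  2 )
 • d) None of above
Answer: a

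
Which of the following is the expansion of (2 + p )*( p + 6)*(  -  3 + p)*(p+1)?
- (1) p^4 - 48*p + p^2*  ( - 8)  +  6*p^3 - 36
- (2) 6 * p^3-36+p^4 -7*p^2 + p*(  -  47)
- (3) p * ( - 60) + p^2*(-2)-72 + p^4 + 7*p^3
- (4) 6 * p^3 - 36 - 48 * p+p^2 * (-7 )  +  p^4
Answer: 4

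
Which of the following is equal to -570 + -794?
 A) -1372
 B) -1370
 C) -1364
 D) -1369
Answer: C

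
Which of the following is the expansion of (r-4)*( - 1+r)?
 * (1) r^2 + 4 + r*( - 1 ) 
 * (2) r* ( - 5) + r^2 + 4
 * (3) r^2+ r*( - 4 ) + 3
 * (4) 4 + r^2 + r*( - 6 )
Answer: 2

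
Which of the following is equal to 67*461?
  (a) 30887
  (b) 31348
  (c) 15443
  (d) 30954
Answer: a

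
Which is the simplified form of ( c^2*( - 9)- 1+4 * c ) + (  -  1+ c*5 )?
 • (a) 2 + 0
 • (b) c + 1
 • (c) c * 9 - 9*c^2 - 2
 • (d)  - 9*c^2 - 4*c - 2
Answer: c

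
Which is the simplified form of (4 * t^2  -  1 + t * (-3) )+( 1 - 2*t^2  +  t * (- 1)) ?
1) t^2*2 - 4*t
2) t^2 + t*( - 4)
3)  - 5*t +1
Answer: 1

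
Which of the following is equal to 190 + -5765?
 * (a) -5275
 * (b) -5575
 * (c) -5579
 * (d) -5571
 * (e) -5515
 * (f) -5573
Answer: b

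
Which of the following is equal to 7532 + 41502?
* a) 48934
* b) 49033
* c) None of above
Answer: c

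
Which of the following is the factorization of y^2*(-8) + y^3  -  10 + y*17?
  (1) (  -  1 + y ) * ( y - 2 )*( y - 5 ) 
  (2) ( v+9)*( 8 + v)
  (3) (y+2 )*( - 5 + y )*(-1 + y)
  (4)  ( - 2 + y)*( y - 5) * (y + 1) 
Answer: 1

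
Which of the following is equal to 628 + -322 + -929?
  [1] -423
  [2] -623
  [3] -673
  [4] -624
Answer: 2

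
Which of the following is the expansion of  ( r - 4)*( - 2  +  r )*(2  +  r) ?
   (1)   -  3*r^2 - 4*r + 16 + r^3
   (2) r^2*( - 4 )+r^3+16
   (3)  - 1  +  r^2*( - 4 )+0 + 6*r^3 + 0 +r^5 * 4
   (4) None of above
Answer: 4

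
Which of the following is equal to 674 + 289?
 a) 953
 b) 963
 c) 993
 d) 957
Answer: b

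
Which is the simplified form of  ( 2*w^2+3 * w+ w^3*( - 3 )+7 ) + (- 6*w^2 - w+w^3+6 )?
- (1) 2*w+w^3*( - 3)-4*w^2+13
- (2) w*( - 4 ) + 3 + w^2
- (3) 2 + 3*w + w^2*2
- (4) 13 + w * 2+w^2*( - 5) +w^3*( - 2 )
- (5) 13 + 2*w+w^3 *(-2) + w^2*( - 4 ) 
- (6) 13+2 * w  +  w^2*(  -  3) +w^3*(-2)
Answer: 5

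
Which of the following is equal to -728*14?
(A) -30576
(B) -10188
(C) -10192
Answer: C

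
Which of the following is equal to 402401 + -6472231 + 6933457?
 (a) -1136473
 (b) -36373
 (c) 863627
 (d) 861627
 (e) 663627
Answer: c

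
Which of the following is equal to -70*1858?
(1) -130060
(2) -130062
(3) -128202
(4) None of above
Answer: 1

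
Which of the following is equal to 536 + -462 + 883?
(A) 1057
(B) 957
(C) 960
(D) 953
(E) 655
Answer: B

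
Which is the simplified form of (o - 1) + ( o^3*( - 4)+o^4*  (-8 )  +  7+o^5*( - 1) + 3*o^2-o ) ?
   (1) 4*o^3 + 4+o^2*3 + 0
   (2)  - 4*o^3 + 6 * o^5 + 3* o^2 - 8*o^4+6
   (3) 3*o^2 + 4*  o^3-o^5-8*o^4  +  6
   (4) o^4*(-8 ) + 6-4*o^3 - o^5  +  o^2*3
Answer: 4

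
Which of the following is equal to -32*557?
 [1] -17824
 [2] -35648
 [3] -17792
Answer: 1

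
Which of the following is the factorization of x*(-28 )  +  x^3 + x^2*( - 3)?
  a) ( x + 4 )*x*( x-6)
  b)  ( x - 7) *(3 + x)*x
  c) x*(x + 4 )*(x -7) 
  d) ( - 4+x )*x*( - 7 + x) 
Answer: c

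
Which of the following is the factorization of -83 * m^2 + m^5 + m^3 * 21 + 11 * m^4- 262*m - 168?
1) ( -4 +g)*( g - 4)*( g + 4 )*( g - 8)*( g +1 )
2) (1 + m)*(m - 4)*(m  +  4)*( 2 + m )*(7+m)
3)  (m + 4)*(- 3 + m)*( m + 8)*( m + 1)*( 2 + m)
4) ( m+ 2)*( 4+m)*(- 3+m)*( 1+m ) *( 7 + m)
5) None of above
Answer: 4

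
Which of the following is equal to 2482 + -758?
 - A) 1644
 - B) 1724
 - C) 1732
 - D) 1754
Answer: B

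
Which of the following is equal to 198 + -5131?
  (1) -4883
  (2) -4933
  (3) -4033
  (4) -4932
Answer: 2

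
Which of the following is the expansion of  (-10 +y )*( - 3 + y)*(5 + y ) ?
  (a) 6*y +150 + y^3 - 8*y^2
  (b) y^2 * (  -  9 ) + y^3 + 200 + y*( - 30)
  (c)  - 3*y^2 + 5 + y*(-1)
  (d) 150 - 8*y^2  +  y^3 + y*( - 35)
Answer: d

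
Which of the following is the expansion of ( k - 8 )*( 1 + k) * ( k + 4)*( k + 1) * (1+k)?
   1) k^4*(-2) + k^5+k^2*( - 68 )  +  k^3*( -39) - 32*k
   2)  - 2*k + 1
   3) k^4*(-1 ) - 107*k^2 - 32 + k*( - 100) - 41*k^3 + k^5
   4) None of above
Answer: 3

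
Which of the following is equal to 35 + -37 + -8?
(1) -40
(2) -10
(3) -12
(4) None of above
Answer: 2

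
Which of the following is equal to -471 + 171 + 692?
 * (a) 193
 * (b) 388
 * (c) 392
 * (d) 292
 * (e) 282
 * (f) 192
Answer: c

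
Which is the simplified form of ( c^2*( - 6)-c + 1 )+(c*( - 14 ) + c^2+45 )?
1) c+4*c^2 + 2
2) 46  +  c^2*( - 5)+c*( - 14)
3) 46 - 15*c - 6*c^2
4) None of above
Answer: 4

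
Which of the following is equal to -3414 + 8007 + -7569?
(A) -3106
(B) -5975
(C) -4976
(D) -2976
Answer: D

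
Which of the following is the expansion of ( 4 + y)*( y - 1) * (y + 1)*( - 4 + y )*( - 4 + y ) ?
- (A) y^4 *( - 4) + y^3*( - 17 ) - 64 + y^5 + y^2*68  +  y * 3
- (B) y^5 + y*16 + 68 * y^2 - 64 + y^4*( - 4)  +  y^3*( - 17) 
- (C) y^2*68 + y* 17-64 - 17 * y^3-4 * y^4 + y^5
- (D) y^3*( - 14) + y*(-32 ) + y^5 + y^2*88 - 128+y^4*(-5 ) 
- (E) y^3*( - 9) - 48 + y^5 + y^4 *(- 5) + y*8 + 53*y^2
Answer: B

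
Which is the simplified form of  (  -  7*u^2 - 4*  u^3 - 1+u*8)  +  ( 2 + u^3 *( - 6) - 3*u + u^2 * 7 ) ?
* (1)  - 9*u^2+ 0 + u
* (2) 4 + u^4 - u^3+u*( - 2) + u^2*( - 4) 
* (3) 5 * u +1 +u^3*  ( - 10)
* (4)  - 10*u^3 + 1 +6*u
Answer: 3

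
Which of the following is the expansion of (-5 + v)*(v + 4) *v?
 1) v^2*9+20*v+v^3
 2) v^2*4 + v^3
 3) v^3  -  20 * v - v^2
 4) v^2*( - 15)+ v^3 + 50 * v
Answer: 3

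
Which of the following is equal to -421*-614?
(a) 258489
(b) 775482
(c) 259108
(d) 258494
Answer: d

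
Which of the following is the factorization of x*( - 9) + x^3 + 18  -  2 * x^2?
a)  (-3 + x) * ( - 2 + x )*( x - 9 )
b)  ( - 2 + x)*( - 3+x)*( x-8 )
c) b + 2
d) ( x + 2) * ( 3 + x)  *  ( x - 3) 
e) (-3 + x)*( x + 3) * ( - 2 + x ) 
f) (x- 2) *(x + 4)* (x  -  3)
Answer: e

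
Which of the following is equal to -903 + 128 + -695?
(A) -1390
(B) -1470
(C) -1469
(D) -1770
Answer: B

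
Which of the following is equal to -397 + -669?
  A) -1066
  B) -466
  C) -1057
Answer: A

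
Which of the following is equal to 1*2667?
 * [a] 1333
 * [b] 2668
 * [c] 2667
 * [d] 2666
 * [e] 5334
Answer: c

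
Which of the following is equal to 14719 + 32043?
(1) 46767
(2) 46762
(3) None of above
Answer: 2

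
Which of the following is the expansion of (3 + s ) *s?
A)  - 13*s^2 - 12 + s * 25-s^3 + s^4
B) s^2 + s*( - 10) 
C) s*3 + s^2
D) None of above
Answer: C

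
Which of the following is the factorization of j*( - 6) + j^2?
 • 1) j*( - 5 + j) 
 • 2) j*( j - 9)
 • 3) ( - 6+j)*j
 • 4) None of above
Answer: 3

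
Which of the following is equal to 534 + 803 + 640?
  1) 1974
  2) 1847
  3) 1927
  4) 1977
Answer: 4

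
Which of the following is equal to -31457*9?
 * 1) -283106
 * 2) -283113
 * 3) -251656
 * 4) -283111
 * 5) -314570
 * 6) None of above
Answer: 2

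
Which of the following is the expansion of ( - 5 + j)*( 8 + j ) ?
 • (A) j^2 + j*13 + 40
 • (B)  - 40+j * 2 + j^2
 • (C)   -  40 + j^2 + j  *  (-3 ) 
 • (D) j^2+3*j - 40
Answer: D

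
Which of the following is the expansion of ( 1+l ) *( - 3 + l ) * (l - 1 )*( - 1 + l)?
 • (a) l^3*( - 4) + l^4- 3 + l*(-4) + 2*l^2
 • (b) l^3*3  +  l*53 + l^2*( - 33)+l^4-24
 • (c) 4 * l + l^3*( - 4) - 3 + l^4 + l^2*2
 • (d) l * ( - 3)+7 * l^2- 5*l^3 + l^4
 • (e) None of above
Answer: c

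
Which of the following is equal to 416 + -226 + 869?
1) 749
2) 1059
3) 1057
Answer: 2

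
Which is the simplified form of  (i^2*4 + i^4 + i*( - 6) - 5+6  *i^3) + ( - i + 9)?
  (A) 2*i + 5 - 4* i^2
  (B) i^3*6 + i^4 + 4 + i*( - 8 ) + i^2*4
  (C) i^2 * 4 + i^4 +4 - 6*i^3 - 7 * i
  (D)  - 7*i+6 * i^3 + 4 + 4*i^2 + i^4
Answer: D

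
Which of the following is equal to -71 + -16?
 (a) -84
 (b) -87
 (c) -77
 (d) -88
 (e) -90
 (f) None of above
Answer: b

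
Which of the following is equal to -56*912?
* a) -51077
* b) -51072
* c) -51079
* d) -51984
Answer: b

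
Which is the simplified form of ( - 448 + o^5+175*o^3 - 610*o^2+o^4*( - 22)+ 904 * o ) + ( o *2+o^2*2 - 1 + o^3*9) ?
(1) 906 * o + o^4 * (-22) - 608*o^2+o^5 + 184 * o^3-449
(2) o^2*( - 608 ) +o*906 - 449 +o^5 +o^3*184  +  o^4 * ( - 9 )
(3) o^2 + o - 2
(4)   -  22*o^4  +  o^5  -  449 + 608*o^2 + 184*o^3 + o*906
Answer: 1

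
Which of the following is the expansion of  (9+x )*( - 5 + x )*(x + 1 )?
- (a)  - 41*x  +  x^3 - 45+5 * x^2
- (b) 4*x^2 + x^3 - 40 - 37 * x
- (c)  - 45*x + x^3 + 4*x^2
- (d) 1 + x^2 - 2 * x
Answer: a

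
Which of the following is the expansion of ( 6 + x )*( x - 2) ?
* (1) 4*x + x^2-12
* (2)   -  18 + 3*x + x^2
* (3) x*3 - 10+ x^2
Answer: 1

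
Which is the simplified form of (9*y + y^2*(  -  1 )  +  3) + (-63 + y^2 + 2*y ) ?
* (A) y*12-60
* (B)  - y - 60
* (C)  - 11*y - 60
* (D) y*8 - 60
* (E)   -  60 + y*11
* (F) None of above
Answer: E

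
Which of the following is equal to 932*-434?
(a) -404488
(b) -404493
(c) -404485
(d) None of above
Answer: a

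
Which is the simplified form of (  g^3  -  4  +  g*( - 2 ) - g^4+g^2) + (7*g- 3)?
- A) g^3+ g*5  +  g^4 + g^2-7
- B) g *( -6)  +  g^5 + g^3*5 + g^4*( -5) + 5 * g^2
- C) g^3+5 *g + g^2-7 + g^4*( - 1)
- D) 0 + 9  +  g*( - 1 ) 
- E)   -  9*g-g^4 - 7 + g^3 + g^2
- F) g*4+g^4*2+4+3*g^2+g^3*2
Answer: C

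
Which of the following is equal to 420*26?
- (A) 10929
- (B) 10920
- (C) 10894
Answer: B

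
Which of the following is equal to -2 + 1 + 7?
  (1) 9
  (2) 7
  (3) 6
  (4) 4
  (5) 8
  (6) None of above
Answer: 3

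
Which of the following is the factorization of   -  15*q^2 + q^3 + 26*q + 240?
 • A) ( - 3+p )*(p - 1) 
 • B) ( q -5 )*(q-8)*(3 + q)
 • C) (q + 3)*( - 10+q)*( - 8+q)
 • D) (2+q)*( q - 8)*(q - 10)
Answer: C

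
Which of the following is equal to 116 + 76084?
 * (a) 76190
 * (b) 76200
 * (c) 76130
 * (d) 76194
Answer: b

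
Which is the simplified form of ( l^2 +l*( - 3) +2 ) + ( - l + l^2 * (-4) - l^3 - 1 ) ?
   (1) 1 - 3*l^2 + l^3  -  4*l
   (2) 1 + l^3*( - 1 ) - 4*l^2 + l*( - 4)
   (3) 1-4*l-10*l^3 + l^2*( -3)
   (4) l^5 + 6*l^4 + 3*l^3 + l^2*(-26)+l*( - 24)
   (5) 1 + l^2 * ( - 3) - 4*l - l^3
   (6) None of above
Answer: 5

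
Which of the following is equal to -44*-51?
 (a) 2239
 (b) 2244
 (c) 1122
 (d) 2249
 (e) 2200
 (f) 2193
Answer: b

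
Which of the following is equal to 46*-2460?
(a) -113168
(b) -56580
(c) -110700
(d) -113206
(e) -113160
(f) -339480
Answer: e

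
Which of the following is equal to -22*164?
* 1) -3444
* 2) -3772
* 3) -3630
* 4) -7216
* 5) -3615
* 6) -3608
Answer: 6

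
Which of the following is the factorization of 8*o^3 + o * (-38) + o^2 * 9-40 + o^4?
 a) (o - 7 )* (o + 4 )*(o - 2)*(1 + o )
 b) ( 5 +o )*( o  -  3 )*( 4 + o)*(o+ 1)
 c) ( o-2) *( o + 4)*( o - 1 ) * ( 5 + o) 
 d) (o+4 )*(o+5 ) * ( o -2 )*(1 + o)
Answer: d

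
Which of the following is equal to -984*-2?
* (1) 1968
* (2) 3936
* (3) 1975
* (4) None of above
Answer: 1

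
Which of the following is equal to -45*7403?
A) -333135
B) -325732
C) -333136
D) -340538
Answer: A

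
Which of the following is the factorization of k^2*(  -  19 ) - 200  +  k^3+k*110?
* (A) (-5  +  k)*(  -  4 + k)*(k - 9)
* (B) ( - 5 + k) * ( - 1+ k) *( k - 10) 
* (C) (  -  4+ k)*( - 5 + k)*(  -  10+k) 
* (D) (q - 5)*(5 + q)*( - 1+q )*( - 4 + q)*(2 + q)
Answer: C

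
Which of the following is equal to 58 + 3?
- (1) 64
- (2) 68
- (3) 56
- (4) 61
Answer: 4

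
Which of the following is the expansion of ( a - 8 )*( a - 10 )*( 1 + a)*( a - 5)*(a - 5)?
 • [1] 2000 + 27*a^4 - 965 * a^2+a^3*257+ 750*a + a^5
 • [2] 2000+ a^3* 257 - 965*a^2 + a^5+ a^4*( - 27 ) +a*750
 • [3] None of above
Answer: 2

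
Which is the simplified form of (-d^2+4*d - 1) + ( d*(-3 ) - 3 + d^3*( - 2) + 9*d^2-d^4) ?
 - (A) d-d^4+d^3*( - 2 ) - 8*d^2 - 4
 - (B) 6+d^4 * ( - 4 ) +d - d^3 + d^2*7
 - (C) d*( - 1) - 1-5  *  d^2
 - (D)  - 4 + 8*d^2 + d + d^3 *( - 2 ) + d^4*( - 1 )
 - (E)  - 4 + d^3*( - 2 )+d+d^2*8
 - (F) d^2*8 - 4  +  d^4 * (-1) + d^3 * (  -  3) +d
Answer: D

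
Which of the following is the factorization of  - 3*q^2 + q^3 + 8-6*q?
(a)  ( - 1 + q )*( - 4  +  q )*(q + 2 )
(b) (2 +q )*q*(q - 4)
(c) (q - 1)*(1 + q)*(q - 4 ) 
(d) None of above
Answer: a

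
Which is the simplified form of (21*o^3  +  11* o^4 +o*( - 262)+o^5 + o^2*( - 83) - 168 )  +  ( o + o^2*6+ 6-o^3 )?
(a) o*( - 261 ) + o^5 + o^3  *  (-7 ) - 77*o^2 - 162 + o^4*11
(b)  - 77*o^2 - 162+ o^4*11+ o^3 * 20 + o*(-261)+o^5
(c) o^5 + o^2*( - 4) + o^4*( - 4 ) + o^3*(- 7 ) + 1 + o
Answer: b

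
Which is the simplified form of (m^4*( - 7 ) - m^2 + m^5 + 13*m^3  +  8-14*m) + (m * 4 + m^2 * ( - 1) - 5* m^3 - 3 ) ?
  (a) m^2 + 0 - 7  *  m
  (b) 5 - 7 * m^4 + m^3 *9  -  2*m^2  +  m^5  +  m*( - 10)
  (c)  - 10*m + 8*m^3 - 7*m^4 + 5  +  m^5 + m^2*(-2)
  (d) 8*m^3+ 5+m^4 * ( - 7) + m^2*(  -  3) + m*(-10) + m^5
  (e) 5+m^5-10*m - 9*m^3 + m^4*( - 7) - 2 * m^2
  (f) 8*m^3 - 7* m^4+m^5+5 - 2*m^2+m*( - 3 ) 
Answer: c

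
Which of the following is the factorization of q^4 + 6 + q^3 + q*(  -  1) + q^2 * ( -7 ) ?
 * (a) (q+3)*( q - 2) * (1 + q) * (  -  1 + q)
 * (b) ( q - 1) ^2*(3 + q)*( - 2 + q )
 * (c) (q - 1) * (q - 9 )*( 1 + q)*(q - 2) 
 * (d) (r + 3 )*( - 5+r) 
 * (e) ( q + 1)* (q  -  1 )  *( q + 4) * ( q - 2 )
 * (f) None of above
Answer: a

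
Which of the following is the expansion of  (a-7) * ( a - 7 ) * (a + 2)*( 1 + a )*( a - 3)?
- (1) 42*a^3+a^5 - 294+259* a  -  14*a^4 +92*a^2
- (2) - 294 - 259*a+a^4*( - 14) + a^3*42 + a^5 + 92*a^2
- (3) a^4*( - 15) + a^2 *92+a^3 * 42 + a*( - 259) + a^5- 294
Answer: 2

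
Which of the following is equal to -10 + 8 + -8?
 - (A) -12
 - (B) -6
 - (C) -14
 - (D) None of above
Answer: D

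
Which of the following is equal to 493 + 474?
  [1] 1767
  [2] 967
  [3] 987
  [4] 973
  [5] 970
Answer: 2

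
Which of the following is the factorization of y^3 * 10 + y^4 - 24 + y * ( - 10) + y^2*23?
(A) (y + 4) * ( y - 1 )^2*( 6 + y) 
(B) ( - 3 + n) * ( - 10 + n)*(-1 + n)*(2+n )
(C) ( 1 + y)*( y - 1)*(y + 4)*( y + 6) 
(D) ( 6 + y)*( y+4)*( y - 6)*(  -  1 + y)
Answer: C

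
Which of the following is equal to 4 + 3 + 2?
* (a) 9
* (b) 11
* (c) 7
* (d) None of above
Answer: a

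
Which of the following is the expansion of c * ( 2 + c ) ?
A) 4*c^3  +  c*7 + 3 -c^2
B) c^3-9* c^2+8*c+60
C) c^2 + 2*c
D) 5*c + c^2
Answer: C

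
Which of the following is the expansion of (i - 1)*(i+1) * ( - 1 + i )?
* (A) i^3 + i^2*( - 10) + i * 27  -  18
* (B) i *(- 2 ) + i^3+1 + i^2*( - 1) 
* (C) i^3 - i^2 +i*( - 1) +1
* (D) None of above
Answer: C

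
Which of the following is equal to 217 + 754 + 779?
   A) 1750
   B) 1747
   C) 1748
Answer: A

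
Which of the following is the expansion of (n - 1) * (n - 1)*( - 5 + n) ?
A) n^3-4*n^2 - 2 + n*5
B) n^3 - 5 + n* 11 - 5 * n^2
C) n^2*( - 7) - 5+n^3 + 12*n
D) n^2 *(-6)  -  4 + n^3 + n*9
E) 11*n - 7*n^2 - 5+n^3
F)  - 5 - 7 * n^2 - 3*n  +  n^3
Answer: E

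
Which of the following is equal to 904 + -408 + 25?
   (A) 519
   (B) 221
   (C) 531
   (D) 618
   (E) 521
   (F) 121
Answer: E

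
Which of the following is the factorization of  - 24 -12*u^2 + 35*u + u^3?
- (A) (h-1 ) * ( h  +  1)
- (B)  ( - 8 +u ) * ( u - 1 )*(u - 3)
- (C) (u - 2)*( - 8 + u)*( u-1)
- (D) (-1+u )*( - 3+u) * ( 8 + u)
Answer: B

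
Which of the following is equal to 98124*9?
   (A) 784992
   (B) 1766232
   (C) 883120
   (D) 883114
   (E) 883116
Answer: E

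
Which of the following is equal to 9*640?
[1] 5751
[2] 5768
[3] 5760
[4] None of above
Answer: 3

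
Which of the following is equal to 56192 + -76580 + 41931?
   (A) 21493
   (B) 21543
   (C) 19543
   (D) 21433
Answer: B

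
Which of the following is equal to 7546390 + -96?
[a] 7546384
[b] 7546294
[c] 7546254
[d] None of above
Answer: b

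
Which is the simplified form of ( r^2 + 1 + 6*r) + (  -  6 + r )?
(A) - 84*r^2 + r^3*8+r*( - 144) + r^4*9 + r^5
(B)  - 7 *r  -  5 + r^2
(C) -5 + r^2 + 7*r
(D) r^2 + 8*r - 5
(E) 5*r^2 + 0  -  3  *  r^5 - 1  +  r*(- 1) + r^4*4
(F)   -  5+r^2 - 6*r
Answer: C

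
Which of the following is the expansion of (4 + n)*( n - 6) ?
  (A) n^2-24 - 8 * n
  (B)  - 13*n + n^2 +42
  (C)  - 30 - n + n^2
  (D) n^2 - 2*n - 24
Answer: D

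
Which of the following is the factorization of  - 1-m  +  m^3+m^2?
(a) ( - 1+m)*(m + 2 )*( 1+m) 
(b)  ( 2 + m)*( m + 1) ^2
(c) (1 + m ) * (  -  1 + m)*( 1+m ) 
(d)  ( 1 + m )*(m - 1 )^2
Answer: c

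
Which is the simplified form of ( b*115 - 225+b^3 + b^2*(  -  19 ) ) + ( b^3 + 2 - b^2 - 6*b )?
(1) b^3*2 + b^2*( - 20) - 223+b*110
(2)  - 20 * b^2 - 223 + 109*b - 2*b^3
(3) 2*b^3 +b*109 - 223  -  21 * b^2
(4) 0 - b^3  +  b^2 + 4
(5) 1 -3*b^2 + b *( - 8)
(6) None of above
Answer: 6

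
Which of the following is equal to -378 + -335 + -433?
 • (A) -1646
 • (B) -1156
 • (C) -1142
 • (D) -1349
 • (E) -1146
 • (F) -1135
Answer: E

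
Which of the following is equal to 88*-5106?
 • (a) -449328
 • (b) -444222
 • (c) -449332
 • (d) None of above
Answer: a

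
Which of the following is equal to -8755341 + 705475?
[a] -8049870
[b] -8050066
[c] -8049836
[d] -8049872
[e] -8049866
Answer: e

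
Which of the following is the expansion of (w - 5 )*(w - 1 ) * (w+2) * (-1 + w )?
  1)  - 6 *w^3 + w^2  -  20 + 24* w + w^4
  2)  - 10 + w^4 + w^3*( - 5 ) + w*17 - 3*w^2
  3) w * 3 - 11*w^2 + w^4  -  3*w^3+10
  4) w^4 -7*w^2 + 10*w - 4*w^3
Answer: 2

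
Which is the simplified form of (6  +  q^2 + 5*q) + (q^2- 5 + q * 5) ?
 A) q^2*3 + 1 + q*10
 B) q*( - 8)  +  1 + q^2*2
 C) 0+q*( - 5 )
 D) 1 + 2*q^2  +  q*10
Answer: D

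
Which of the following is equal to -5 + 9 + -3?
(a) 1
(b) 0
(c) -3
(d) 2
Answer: a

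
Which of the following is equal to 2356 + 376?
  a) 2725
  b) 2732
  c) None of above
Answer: b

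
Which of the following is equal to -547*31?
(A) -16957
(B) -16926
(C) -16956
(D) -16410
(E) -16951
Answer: A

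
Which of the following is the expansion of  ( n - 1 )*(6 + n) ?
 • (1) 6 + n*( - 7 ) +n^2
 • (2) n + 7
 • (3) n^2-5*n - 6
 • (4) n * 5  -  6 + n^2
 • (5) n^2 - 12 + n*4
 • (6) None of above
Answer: 4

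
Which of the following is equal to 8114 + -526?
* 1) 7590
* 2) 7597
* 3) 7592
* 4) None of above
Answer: 4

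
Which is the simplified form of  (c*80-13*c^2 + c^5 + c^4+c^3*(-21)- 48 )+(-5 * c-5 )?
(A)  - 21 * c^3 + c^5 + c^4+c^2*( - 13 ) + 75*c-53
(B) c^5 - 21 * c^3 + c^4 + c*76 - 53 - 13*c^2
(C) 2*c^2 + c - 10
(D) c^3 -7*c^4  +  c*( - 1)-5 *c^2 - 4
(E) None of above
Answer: A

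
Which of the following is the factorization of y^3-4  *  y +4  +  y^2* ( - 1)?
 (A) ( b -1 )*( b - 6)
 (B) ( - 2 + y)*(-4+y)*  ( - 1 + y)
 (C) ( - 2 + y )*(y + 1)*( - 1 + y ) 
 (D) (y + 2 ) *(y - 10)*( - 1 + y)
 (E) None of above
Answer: E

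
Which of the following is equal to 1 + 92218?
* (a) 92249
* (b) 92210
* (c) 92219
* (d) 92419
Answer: c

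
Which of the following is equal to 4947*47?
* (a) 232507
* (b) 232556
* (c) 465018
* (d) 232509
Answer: d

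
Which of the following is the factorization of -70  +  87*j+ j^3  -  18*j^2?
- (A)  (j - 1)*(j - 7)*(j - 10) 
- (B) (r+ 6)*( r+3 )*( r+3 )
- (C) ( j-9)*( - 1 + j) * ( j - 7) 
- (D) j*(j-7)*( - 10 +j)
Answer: A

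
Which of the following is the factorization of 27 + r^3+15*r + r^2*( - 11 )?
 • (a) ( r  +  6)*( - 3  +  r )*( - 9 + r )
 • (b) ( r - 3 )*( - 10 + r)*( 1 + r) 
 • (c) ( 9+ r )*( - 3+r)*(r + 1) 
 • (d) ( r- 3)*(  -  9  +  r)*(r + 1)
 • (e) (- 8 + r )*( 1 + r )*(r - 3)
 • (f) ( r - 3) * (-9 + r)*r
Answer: d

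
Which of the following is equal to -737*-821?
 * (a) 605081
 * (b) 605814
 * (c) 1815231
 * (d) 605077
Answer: d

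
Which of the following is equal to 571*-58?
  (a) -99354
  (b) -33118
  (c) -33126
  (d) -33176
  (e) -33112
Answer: b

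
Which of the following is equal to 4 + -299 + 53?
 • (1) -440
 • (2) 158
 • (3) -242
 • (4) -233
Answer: 3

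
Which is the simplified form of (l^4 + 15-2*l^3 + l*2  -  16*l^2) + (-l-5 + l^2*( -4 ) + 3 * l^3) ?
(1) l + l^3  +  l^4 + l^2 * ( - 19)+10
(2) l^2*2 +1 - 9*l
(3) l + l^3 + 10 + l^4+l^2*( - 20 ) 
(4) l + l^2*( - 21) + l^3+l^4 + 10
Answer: 3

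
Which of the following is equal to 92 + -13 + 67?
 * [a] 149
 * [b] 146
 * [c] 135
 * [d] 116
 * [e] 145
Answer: b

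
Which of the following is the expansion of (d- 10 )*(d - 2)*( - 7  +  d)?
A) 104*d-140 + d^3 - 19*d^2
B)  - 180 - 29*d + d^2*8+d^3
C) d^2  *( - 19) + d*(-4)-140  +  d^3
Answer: A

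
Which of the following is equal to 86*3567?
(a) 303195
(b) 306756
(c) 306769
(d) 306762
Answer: d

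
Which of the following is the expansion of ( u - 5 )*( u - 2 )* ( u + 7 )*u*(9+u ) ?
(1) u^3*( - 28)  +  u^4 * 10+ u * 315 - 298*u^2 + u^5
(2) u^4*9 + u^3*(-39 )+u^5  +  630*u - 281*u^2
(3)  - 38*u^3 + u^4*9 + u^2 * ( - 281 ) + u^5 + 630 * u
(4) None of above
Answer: 2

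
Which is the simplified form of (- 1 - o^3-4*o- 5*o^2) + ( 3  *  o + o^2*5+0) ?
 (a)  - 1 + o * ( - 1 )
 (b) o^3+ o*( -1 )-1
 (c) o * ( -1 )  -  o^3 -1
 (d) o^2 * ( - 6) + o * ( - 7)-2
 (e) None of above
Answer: c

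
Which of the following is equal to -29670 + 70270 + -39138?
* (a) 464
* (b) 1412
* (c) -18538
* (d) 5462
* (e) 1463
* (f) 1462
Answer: f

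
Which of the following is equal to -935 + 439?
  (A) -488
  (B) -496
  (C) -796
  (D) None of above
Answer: B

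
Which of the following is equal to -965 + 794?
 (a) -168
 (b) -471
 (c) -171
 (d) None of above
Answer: c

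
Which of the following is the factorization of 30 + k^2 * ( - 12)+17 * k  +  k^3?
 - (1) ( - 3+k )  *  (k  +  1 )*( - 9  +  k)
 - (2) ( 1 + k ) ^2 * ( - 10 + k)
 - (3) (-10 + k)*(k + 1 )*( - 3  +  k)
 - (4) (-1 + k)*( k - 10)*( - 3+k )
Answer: 3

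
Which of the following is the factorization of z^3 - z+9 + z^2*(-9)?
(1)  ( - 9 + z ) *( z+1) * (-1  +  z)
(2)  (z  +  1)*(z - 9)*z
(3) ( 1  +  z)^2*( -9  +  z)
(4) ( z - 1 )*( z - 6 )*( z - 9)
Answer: 1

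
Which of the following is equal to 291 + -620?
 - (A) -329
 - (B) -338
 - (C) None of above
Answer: A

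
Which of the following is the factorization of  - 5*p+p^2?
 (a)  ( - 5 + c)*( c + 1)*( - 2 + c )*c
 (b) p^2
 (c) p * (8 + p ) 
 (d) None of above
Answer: d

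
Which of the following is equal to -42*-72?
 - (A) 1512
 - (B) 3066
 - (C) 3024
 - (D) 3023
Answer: C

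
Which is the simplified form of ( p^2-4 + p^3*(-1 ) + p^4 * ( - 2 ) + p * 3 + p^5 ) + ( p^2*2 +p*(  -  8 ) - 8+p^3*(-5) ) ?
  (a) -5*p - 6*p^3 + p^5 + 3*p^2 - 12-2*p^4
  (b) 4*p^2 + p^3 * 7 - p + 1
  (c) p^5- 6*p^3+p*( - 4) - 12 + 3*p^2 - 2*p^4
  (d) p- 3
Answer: a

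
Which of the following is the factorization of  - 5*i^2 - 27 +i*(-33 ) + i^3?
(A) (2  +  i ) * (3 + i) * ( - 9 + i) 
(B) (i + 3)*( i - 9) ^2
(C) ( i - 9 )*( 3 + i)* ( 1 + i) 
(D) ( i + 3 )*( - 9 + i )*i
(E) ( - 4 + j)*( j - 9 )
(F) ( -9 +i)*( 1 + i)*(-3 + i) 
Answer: C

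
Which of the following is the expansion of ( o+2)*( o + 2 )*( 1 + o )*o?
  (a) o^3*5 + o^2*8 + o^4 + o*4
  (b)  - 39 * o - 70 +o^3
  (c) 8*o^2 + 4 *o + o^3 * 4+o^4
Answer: a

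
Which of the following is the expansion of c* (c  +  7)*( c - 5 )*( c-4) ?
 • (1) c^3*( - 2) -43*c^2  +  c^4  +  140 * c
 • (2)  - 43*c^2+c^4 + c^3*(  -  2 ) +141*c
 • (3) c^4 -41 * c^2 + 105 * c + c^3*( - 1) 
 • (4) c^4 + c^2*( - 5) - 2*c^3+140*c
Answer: 1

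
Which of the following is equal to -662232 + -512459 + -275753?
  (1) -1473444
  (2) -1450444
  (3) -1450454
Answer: 2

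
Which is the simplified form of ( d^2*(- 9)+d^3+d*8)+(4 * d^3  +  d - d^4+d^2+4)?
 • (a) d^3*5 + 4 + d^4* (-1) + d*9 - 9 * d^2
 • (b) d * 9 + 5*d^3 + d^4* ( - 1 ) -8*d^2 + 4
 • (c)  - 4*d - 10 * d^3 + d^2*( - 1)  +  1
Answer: b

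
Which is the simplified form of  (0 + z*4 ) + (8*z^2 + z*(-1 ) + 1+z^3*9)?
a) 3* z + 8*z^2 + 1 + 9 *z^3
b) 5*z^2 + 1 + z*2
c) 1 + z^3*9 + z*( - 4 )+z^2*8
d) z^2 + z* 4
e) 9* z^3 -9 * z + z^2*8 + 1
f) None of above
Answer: a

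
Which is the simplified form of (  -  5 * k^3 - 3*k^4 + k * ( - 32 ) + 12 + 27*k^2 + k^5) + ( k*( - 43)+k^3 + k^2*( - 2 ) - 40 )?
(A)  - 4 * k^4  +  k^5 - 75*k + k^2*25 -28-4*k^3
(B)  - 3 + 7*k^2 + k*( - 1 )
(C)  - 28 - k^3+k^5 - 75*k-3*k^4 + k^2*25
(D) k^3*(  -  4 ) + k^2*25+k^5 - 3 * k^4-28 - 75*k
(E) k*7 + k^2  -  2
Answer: D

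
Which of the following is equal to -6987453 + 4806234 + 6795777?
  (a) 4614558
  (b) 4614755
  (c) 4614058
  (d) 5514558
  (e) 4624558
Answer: a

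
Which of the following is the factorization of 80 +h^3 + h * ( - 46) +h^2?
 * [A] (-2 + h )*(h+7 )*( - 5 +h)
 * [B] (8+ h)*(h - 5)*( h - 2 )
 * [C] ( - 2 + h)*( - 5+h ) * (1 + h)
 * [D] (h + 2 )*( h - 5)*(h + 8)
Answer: B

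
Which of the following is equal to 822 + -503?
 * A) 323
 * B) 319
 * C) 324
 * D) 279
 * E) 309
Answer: B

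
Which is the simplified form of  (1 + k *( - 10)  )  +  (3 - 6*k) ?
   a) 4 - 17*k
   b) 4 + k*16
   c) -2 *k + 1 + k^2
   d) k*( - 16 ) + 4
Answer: d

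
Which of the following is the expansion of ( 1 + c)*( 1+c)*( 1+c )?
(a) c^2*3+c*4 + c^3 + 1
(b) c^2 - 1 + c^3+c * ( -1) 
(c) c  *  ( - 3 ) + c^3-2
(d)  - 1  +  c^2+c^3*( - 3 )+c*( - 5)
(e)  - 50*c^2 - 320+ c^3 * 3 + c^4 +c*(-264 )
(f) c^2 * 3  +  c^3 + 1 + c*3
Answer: f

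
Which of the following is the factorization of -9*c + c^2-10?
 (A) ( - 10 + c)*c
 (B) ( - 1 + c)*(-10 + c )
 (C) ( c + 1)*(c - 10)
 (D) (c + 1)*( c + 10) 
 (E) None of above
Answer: C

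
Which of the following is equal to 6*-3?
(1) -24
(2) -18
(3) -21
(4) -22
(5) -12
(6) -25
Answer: 2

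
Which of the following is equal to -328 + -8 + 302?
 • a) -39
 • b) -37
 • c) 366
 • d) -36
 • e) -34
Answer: e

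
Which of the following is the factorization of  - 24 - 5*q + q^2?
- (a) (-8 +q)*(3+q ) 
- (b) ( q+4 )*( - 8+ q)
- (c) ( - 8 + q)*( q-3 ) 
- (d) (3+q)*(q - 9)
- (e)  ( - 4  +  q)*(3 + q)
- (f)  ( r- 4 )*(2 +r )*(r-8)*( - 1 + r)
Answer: a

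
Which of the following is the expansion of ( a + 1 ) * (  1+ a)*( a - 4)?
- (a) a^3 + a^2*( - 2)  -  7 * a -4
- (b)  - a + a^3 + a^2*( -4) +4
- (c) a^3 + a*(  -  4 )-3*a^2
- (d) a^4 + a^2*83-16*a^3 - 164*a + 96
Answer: a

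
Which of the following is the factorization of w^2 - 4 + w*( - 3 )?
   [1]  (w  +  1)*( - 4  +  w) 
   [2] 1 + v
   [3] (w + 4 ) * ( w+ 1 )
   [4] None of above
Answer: 1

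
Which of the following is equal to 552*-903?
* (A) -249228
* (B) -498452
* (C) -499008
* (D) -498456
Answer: D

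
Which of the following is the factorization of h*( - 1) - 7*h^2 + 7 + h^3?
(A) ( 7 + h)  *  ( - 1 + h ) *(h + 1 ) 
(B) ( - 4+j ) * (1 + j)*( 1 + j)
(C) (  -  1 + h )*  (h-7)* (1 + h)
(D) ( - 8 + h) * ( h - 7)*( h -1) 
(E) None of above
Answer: C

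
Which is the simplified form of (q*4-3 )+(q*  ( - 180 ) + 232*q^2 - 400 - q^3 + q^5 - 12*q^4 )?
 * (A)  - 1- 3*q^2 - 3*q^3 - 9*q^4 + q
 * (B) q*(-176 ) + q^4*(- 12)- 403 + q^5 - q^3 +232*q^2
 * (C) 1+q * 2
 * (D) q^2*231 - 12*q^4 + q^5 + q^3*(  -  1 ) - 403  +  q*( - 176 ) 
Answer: B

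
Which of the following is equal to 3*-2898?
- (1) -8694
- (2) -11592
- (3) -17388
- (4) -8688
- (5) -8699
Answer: 1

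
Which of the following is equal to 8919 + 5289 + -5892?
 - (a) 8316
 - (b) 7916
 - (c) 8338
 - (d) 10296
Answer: a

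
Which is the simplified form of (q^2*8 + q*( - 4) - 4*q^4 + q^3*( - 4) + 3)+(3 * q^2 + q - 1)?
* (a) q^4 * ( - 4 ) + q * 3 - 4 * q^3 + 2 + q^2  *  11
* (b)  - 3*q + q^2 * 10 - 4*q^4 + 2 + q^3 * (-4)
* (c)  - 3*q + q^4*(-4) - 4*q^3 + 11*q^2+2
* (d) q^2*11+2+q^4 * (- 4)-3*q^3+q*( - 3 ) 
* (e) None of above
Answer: c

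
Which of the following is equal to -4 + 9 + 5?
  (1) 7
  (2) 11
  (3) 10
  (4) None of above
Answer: 3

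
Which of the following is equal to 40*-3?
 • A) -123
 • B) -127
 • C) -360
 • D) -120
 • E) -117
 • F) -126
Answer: D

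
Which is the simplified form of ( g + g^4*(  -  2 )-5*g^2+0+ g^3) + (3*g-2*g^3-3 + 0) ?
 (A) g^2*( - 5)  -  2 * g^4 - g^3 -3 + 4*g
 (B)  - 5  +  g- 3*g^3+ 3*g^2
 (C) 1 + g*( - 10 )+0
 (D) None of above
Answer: A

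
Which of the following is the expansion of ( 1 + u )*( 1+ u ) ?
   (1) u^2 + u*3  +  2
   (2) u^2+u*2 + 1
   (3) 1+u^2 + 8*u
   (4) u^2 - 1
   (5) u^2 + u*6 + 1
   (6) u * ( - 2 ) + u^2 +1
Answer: 2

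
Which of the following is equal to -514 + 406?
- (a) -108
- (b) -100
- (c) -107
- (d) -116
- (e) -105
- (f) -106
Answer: a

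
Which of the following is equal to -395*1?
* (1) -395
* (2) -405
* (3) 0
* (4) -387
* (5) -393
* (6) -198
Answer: 1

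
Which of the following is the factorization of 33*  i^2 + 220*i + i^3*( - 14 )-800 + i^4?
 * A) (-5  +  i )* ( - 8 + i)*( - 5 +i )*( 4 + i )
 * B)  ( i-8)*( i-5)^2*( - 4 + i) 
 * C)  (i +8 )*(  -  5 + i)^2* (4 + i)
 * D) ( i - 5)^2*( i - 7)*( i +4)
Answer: A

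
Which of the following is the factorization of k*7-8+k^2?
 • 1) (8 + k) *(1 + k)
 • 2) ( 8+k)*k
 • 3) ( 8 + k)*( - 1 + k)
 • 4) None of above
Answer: 3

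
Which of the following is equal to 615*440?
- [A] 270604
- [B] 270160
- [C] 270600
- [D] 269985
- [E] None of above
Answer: C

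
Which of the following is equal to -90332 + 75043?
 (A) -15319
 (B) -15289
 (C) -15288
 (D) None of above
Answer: B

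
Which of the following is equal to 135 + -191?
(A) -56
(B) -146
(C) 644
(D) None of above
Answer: A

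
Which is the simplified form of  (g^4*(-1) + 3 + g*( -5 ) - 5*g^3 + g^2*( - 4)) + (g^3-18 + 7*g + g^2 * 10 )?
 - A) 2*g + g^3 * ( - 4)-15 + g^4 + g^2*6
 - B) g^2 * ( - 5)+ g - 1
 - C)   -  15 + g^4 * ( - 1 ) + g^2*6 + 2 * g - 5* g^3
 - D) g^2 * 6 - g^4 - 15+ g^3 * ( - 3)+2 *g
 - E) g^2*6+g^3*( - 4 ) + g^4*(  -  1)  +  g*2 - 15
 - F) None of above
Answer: E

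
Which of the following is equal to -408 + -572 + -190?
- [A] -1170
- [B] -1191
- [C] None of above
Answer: A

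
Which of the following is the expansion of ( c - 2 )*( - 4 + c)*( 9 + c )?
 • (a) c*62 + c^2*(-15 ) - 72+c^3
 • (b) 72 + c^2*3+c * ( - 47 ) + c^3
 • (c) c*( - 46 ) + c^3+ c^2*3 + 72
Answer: c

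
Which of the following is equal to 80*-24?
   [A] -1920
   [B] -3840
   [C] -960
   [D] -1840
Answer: A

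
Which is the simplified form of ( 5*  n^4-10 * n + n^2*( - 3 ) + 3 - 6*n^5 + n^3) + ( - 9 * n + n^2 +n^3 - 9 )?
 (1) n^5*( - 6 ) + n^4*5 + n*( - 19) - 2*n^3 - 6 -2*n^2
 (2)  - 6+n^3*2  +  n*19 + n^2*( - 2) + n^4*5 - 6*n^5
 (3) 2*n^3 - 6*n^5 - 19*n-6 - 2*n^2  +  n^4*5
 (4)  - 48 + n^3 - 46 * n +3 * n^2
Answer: 3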